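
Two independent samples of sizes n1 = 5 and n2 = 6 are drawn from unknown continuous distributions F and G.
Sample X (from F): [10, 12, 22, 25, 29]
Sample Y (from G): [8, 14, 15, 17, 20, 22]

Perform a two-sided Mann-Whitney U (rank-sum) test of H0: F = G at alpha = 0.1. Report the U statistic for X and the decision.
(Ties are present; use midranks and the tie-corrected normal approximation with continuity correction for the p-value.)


Step 1: Combine and sort all 11 observations; assign midranks.
sorted (value, group): (8,Y), (10,X), (12,X), (14,Y), (15,Y), (17,Y), (20,Y), (22,X), (22,Y), (25,X), (29,X)
ranks: 8->1, 10->2, 12->3, 14->4, 15->5, 17->6, 20->7, 22->8.5, 22->8.5, 25->10, 29->11
Step 2: Rank sum for X: R1 = 2 + 3 + 8.5 + 10 + 11 = 34.5.
Step 3: U_X = R1 - n1(n1+1)/2 = 34.5 - 5*6/2 = 34.5 - 15 = 19.5.
       U_Y = n1*n2 - U_X = 30 - 19.5 = 10.5.
Step 4: Ties are present, so use the tie-corrected normal approximation (with continuity correction) for the p-value.
Step 5: p-value = 0.464192; compare to alpha = 0.1. fail to reject H0.

U_X = 19.5, p = 0.464192, fail to reject H0 at alpha = 0.1.


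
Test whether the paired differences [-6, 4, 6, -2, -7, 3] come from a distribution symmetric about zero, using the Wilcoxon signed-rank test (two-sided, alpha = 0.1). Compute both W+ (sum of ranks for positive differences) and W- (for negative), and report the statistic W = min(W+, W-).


Step 1: Drop any zero differences (none here) and take |d_i|.
|d| = [6, 4, 6, 2, 7, 3]
Step 2: Midrank |d_i| (ties get averaged ranks).
ranks: |6|->4.5, |4|->3, |6|->4.5, |2|->1, |7|->6, |3|->2
Step 3: Attach original signs; sum ranks with positive sign and with negative sign.
W+ = 3 + 4.5 + 2 = 9.5
W- = 4.5 + 1 + 6 = 11.5
(Check: W+ + W- = 21 should equal n(n+1)/2 = 21.)
Step 4: Test statistic W = min(W+, W-) = 9.5.
Step 5: Ties in |d|, so use the tie-corrected normal approximation.
        E[W] = n(n+1)/4 = 6*7/4 = 10.5.
        Tie groups: |d|=6 (t=2); sum(t^3 - t) = 6.
        Var[W] = n(n+1)(2n+1)/24 - sum(t^3-t)/48 = 546/24 - 6/48 = 22.625.
        z = (W - E[W]) / sqrt(Var[W]) = (9.5 - 10.5) / 4.7566 = -0.2102.
        Two-sided p = 2*Phi(z) = 0.833484.
Step 6: alpha = 0.1. fail to reject H0.

W+ = 9.5, W- = 11.5, W = min = 9.5, p = 0.833484, fail to reject H0.


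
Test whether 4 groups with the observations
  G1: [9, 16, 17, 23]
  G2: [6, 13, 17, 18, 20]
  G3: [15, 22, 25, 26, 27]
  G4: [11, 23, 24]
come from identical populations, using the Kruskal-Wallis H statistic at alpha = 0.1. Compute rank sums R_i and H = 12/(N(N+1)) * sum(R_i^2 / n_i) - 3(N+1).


Step 1: Combine all N = 17 observations and assign midranks.
sorted (value, group, rank): (6,G2,1), (9,G1,2), (11,G4,3), (13,G2,4), (15,G3,5), (16,G1,6), (17,G1,7.5), (17,G2,7.5), (18,G2,9), (20,G2,10), (22,G3,11), (23,G1,12.5), (23,G4,12.5), (24,G4,14), (25,G3,15), (26,G3,16), (27,G3,17)
Step 2: Sum ranks within each group.
R_1 = 28 (n_1 = 4)
R_2 = 31.5 (n_2 = 5)
R_3 = 64 (n_3 = 5)
R_4 = 29.5 (n_4 = 3)
Step 3: H = 12/(N(N+1)) * sum(R_i^2/n_i) - 3(N+1)
     = 12/(17*18) * (28^2/4 + 31.5^2/5 + 64^2/5 + 29.5^2/3) - 3*18
     = 0.039216 * 1503.73 - 54
     = 4.969935.
Step 4: Ties present; correction factor C = 1 - 12/(17^3 - 17) = 0.997549. Corrected H = 4.969935 / 0.997549 = 4.982146.
Step 5: Under H0, H ~ chi^2(3); p-value = 0.173109.
Step 6: alpha = 0.1. fail to reject H0.

H = 4.9821, df = 3, p = 0.173109, fail to reject H0.


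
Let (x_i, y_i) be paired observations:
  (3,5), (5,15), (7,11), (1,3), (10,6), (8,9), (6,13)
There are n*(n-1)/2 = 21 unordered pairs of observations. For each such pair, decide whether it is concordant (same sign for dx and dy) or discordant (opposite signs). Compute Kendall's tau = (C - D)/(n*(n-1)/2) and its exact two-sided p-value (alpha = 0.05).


Step 1: Enumerate the 21 unordered pairs (i,j) with i<j and classify each by sign(x_j-x_i) * sign(y_j-y_i).
  (1,2):dx=+2,dy=+10->C; (1,3):dx=+4,dy=+6->C; (1,4):dx=-2,dy=-2->C; (1,5):dx=+7,dy=+1->C
  (1,6):dx=+5,dy=+4->C; (1,7):dx=+3,dy=+8->C; (2,3):dx=+2,dy=-4->D; (2,4):dx=-4,dy=-12->C
  (2,5):dx=+5,dy=-9->D; (2,6):dx=+3,dy=-6->D; (2,7):dx=+1,dy=-2->D; (3,4):dx=-6,dy=-8->C
  (3,5):dx=+3,dy=-5->D; (3,6):dx=+1,dy=-2->D; (3,7):dx=-1,dy=+2->D; (4,5):dx=+9,dy=+3->C
  (4,6):dx=+7,dy=+6->C; (4,7):dx=+5,dy=+10->C; (5,6):dx=-2,dy=+3->D; (5,7):dx=-4,dy=+7->D
  (6,7):dx=-2,dy=+4->D
Step 2: C = 11, D = 10, total pairs = 21.
Step 3: tau = (C - D)/(n(n-1)/2) = (11 - 10)/21 = 0.047619.
Step 4: Exact two-sided p-value (enumerate n! = 5040 permutations of y under H0): p = 1.000000.
Step 5: alpha = 0.05. fail to reject H0.

tau_b = 0.0476 (C=11, D=10), p = 1.000000, fail to reject H0.


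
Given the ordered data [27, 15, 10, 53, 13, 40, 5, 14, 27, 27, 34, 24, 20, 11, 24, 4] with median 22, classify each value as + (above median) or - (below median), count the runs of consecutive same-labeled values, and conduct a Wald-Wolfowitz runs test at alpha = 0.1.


Step 1: Compute median = 22; label A = above, B = below.
Labels in order: ABBABABBAAAABBAB  (n_A = 8, n_B = 8)
Step 2: Count runs R = 10.
Step 3: Under H0 (random ordering), E[R] = 2*n_A*n_B/(n_A+n_B) + 1 = 2*8*8/16 + 1 = 9.0000.
        Var[R] = 2*n_A*n_B*(2*n_A*n_B - n_A - n_B) / ((n_A+n_B)^2 * (n_A+n_B-1)) = 14336/3840 = 3.7333.
        SD[R] = 1.9322.
Step 4: Continuity-corrected z = (R - 0.5 - E[R]) / SD[R] = (10 - 0.5 - 9.0000) / 1.9322 = 0.2588.
Step 5: Two-sided p-value via normal approximation = 2*(1 - Phi(|z|)) = 0.795809.
Step 6: alpha = 0.1. fail to reject H0.

R = 10, z = 0.2588, p = 0.795809, fail to reject H0.


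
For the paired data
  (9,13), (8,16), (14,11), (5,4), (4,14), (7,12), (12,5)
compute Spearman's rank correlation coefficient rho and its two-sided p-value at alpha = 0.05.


Step 1: Rank x and y separately (midranks; no ties here).
rank(x): 9->5, 8->4, 14->7, 5->2, 4->1, 7->3, 12->6
rank(y): 13->5, 16->7, 11->3, 4->1, 14->6, 12->4, 5->2
Step 2: d_i = R_x(i) - R_y(i); compute d_i^2.
  (5-5)^2=0, (4-7)^2=9, (7-3)^2=16, (2-1)^2=1, (1-6)^2=25, (3-4)^2=1, (6-2)^2=16
sum(d^2) = 68.
Step 3: rho = 1 - 6*68 / (7*(7^2 - 1)) = 1 - 408/336 = -0.214286.
Step 4: Under H0, t = rho * sqrt((n-2)/(1-rho^2)) = -0.4906 ~ t(5).
Step 5: Two-sided p-value from the t-distribution with 5 df = 0.644512.
Step 6: alpha = 0.05. fail to reject H0.

rho = -0.2143, p = 0.644512, fail to reject H0 at alpha = 0.05.


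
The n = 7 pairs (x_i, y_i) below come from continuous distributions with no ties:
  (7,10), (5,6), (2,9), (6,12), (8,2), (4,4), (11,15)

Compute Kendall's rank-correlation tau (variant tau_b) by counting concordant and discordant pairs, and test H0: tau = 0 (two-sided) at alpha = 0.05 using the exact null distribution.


Step 1: Enumerate the 21 unordered pairs (i,j) with i<j and classify each by sign(x_j-x_i) * sign(y_j-y_i).
  (1,2):dx=-2,dy=-4->C; (1,3):dx=-5,dy=-1->C; (1,4):dx=-1,dy=+2->D; (1,5):dx=+1,dy=-8->D
  (1,6):dx=-3,dy=-6->C; (1,7):dx=+4,dy=+5->C; (2,3):dx=-3,dy=+3->D; (2,4):dx=+1,dy=+6->C
  (2,5):dx=+3,dy=-4->D; (2,6):dx=-1,dy=-2->C; (2,7):dx=+6,dy=+9->C; (3,4):dx=+4,dy=+3->C
  (3,5):dx=+6,dy=-7->D; (3,6):dx=+2,dy=-5->D; (3,7):dx=+9,dy=+6->C; (4,5):dx=+2,dy=-10->D
  (4,6):dx=-2,dy=-8->C; (4,7):dx=+5,dy=+3->C; (5,6):dx=-4,dy=+2->D; (5,7):dx=+3,dy=+13->C
  (6,7):dx=+7,dy=+11->C
Step 2: C = 13, D = 8, total pairs = 21.
Step 3: tau = (C - D)/(n(n-1)/2) = (13 - 8)/21 = 0.238095.
Step 4: Exact two-sided p-value (enumerate n! = 5040 permutations of y under H0): p = 0.561905.
Step 5: alpha = 0.05. fail to reject H0.

tau_b = 0.2381 (C=13, D=8), p = 0.561905, fail to reject H0.


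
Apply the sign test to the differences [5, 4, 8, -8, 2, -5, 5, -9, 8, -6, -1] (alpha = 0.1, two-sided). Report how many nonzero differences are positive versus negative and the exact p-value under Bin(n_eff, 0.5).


Step 1: Discard zero differences. Original n = 11; n_eff = number of nonzero differences = 11.
Nonzero differences (with sign): +5, +4, +8, -8, +2, -5, +5, -9, +8, -6, -1
Step 2: Count signs: positive = 6, negative = 5.
Step 3: Under H0: P(positive) = 0.5, so the number of positives S ~ Bin(11, 0.5).
Step 4: Two-sided exact p-value = sum of Bin(11,0.5) probabilities at or below the observed probability = 1.000000.
Step 5: alpha = 0.1. fail to reject H0.

n_eff = 11, pos = 6, neg = 5, p = 1.000000, fail to reject H0.


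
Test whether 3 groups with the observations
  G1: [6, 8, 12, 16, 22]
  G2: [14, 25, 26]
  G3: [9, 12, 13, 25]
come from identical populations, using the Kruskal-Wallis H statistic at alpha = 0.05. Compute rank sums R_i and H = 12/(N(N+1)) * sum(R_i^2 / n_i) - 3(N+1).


Step 1: Combine all N = 12 observations and assign midranks.
sorted (value, group, rank): (6,G1,1), (8,G1,2), (9,G3,3), (12,G1,4.5), (12,G3,4.5), (13,G3,6), (14,G2,7), (16,G1,8), (22,G1,9), (25,G2,10.5), (25,G3,10.5), (26,G2,12)
Step 2: Sum ranks within each group.
R_1 = 24.5 (n_1 = 5)
R_2 = 29.5 (n_2 = 3)
R_3 = 24 (n_3 = 4)
Step 3: H = 12/(N(N+1)) * sum(R_i^2/n_i) - 3(N+1)
     = 12/(12*13) * (24.5^2/5 + 29.5^2/3 + 24^2/4) - 3*13
     = 0.076923 * 554.133 - 39
     = 3.625641.
Step 4: Ties present; correction factor C = 1 - 12/(12^3 - 12) = 0.993007. Corrected H = 3.625641 / 0.993007 = 3.651174.
Step 5: Under H0, H ~ chi^2(2); p-value = 0.161123.
Step 6: alpha = 0.05. fail to reject H0.

H = 3.6512, df = 2, p = 0.161123, fail to reject H0.


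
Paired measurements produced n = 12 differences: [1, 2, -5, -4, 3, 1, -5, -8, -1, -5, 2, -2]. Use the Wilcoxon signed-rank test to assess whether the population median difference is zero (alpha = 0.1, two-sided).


Step 1: Drop any zero differences (none here) and take |d_i|.
|d| = [1, 2, 5, 4, 3, 1, 5, 8, 1, 5, 2, 2]
Step 2: Midrank |d_i| (ties get averaged ranks).
ranks: |1|->2, |2|->5, |5|->10, |4|->8, |3|->7, |1|->2, |5|->10, |8|->12, |1|->2, |5|->10, |2|->5, |2|->5
Step 3: Attach original signs; sum ranks with positive sign and with negative sign.
W+ = 2 + 5 + 7 + 2 + 5 = 21
W- = 10 + 8 + 10 + 12 + 2 + 10 + 5 = 57
(Check: W+ + W- = 78 should equal n(n+1)/2 = 78.)
Step 4: Test statistic W = min(W+, W-) = 21.
Step 5: Ties in |d|, so use the tie-corrected normal approximation.
        E[W] = n(n+1)/4 = 12*13/4 = 39.
        Tie groups: |d|=1 (t=3), |d|=2 (t=3), |d|=5 (t=3); sum(t^3 - t) = 72.
        Var[W] = n(n+1)(2n+1)/24 - sum(t^3-t)/48 = 3900/24 - 72/48 = 161.
        z = (W - E[W]) / sqrt(Var[W]) = (21 - 39) / 12.6886 = -1.4186.
        Two-sided p = 2*Phi(z) = 0.156016.
Step 6: alpha = 0.1. fail to reject H0.

W+ = 21, W- = 57, W = min = 21, p = 0.156016, fail to reject H0.


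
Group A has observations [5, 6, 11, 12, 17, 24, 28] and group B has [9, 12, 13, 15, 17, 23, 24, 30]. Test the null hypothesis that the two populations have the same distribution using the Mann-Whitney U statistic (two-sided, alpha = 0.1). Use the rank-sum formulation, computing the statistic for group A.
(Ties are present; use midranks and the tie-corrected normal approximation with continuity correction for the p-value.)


Step 1: Combine and sort all 15 observations; assign midranks.
sorted (value, group): (5,X), (6,X), (9,Y), (11,X), (12,X), (12,Y), (13,Y), (15,Y), (17,X), (17,Y), (23,Y), (24,X), (24,Y), (28,X), (30,Y)
ranks: 5->1, 6->2, 9->3, 11->4, 12->5.5, 12->5.5, 13->7, 15->8, 17->9.5, 17->9.5, 23->11, 24->12.5, 24->12.5, 28->14, 30->15
Step 2: Rank sum for X: R1 = 1 + 2 + 4 + 5.5 + 9.5 + 12.5 + 14 = 48.5.
Step 3: U_X = R1 - n1(n1+1)/2 = 48.5 - 7*8/2 = 48.5 - 28 = 20.5.
       U_Y = n1*n2 - U_X = 56 - 20.5 = 35.5.
Step 4: Ties are present, so use the tie-corrected normal approximation (with continuity correction) for the p-value.
Step 5: p-value = 0.416636; compare to alpha = 0.1. fail to reject H0.

U_X = 20.5, p = 0.416636, fail to reject H0 at alpha = 0.1.


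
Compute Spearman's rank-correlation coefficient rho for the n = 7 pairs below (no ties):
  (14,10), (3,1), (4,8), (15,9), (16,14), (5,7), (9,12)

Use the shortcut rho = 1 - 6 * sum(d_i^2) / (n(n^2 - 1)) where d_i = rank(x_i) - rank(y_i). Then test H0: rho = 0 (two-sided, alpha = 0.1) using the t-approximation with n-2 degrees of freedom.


Step 1: Rank x and y separately (midranks; no ties here).
rank(x): 14->5, 3->1, 4->2, 15->6, 16->7, 5->3, 9->4
rank(y): 10->5, 1->1, 8->3, 9->4, 14->7, 7->2, 12->6
Step 2: d_i = R_x(i) - R_y(i); compute d_i^2.
  (5-5)^2=0, (1-1)^2=0, (2-3)^2=1, (6-4)^2=4, (7-7)^2=0, (3-2)^2=1, (4-6)^2=4
sum(d^2) = 10.
Step 3: rho = 1 - 6*10 / (7*(7^2 - 1)) = 1 - 60/336 = 0.821429.
Step 4: Under H0, t = rho * sqrt((n-2)/(1-rho^2)) = 3.2206 ~ t(5).
Step 5: Two-sided p-value from the t-distribution with 5 df = 0.023449.
Step 6: alpha = 0.1. reject H0.

rho = 0.8214, p = 0.023449, reject H0 at alpha = 0.1.


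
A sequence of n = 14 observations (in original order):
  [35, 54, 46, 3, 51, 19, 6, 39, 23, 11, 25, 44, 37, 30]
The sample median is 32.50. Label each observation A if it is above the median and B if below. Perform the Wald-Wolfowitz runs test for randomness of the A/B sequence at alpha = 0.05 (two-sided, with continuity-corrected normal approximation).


Step 1: Compute median = 32.50; label A = above, B = below.
Labels in order: AAABABBABBBAAB  (n_A = 7, n_B = 7)
Step 2: Count runs R = 8.
Step 3: Under H0 (random ordering), E[R] = 2*n_A*n_B/(n_A+n_B) + 1 = 2*7*7/14 + 1 = 8.0000.
        Var[R] = 2*n_A*n_B*(2*n_A*n_B - n_A - n_B) / ((n_A+n_B)^2 * (n_A+n_B-1)) = 8232/2548 = 3.2308.
        SD[R] = 1.7974.
Step 4: R = E[R], so z = 0 with no continuity correction.
Step 5: Two-sided p-value via normal approximation = 2*(1 - Phi(|z|)) = 1.000000.
Step 6: alpha = 0.05. fail to reject H0.

R = 8, z = 0.0000, p = 1.000000, fail to reject H0.


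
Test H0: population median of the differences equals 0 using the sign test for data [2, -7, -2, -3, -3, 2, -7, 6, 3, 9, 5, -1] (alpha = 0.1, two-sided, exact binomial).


Step 1: Discard zero differences. Original n = 12; n_eff = number of nonzero differences = 12.
Nonzero differences (with sign): +2, -7, -2, -3, -3, +2, -7, +6, +3, +9, +5, -1
Step 2: Count signs: positive = 6, negative = 6.
Step 3: Under H0: P(positive) = 0.5, so the number of positives S ~ Bin(12, 0.5).
Step 4: Two-sided exact p-value = sum of Bin(12,0.5) probabilities at or below the observed probability = 1.000000.
Step 5: alpha = 0.1. fail to reject H0.

n_eff = 12, pos = 6, neg = 6, p = 1.000000, fail to reject H0.


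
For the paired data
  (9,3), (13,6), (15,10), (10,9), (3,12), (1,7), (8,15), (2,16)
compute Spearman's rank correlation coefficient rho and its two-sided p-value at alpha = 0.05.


Step 1: Rank x and y separately (midranks; no ties here).
rank(x): 9->5, 13->7, 15->8, 10->6, 3->3, 1->1, 8->4, 2->2
rank(y): 3->1, 6->2, 10->5, 9->4, 12->6, 7->3, 15->7, 16->8
Step 2: d_i = R_x(i) - R_y(i); compute d_i^2.
  (5-1)^2=16, (7-2)^2=25, (8-5)^2=9, (6-4)^2=4, (3-6)^2=9, (1-3)^2=4, (4-7)^2=9, (2-8)^2=36
sum(d^2) = 112.
Step 3: rho = 1 - 6*112 / (8*(8^2 - 1)) = 1 - 672/504 = -0.333333.
Step 4: Under H0, t = rho * sqrt((n-2)/(1-rho^2)) = -0.8660 ~ t(6).
Step 5: Two-sided p-value from the t-distribution with 6 df = 0.419753.
Step 6: alpha = 0.05. fail to reject H0.

rho = -0.3333, p = 0.419753, fail to reject H0 at alpha = 0.05.


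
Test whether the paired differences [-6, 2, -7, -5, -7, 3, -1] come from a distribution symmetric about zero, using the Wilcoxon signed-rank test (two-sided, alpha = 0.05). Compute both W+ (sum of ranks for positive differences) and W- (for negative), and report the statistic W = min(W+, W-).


Step 1: Drop any zero differences (none here) and take |d_i|.
|d| = [6, 2, 7, 5, 7, 3, 1]
Step 2: Midrank |d_i| (ties get averaged ranks).
ranks: |6|->5, |2|->2, |7|->6.5, |5|->4, |7|->6.5, |3|->3, |1|->1
Step 3: Attach original signs; sum ranks with positive sign and with negative sign.
W+ = 2 + 3 = 5
W- = 5 + 6.5 + 4 + 6.5 + 1 = 23
(Check: W+ + W- = 28 should equal n(n+1)/2 = 28.)
Step 4: Test statistic W = min(W+, W-) = 5.
Step 5: Ties in |d|, so use the tie-corrected normal approximation.
        E[W] = n(n+1)/4 = 7*8/4 = 14.
        Tie groups: |d|=7 (t=2); sum(t^3 - t) = 6.
        Var[W] = n(n+1)(2n+1)/24 - sum(t^3-t)/48 = 840/24 - 6/48 = 34.875.
        z = (W - E[W]) / sqrt(Var[W]) = (5 - 14) / 5.9055 = -1.5240.
        Two-sided p = 2*Phi(z) = 0.127508.
Step 6: alpha = 0.05. fail to reject H0.

W+ = 5, W- = 23, W = min = 5, p = 0.127508, fail to reject H0.


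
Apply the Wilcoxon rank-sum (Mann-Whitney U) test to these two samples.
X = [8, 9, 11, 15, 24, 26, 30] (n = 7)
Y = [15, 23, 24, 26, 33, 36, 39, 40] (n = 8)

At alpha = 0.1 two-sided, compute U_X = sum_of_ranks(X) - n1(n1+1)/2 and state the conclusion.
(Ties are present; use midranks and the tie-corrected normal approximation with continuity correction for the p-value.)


Step 1: Combine and sort all 15 observations; assign midranks.
sorted (value, group): (8,X), (9,X), (11,X), (15,X), (15,Y), (23,Y), (24,X), (24,Y), (26,X), (26,Y), (30,X), (33,Y), (36,Y), (39,Y), (40,Y)
ranks: 8->1, 9->2, 11->3, 15->4.5, 15->4.5, 23->6, 24->7.5, 24->7.5, 26->9.5, 26->9.5, 30->11, 33->12, 36->13, 39->14, 40->15
Step 2: Rank sum for X: R1 = 1 + 2 + 3 + 4.5 + 7.5 + 9.5 + 11 = 38.5.
Step 3: U_X = R1 - n1(n1+1)/2 = 38.5 - 7*8/2 = 38.5 - 28 = 10.5.
       U_Y = n1*n2 - U_X = 56 - 10.5 = 45.5.
Step 4: Ties are present, so use the tie-corrected normal approximation (with continuity correction) for the p-value.
Step 5: p-value = 0.048534; compare to alpha = 0.1. reject H0.

U_X = 10.5, p = 0.048534, reject H0 at alpha = 0.1.


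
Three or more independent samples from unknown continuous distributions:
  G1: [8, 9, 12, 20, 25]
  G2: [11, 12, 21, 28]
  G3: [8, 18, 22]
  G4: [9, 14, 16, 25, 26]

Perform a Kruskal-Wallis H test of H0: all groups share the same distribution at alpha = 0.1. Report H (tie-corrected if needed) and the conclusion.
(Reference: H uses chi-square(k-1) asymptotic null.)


Step 1: Combine all N = 17 observations and assign midranks.
sorted (value, group, rank): (8,G1,1.5), (8,G3,1.5), (9,G1,3.5), (9,G4,3.5), (11,G2,5), (12,G1,6.5), (12,G2,6.5), (14,G4,8), (16,G4,9), (18,G3,10), (20,G1,11), (21,G2,12), (22,G3,13), (25,G1,14.5), (25,G4,14.5), (26,G4,16), (28,G2,17)
Step 2: Sum ranks within each group.
R_1 = 37 (n_1 = 5)
R_2 = 40.5 (n_2 = 4)
R_3 = 24.5 (n_3 = 3)
R_4 = 51 (n_4 = 5)
Step 3: H = 12/(N(N+1)) * sum(R_i^2/n_i) - 3(N+1)
     = 12/(17*18) * (37^2/5 + 40.5^2/4 + 24.5^2/3 + 51^2/5) - 3*18
     = 0.039216 * 1404.15 - 54
     = 1.064542.
Step 4: Ties present; correction factor C = 1 - 24/(17^3 - 17) = 0.995098. Corrected H = 1.064542 / 0.995098 = 1.069787.
Step 5: Under H0, H ~ chi^2(3); p-value = 0.784372.
Step 6: alpha = 0.1. fail to reject H0.

H = 1.0698, df = 3, p = 0.784372, fail to reject H0.


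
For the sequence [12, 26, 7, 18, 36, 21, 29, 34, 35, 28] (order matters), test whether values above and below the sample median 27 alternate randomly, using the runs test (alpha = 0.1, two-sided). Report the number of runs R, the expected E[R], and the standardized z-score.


Step 1: Compute median = 27; label A = above, B = below.
Labels in order: BBBBABAAAA  (n_A = 5, n_B = 5)
Step 2: Count runs R = 4.
Step 3: Under H0 (random ordering), E[R] = 2*n_A*n_B/(n_A+n_B) + 1 = 2*5*5/10 + 1 = 6.0000.
        Var[R] = 2*n_A*n_B*(2*n_A*n_B - n_A - n_B) / ((n_A+n_B)^2 * (n_A+n_B-1)) = 2000/900 = 2.2222.
        SD[R] = 1.4907.
Step 4: Continuity-corrected z = (R + 0.5 - E[R]) / SD[R] = (4 + 0.5 - 6.0000) / 1.4907 = -1.0062.
Step 5: Two-sided p-value via normal approximation = 2*(1 - Phi(|z|)) = 0.314305.
Step 6: alpha = 0.1. fail to reject H0.

R = 4, z = -1.0062, p = 0.314305, fail to reject H0.


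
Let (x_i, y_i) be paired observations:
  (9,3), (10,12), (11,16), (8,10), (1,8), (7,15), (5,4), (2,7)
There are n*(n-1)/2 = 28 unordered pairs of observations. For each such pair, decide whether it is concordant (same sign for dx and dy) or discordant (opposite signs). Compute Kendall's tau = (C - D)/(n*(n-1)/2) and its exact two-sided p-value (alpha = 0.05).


Step 1: Enumerate the 28 unordered pairs (i,j) with i<j and classify each by sign(x_j-x_i) * sign(y_j-y_i).
  (1,2):dx=+1,dy=+9->C; (1,3):dx=+2,dy=+13->C; (1,4):dx=-1,dy=+7->D; (1,5):dx=-8,dy=+5->D
  (1,6):dx=-2,dy=+12->D; (1,7):dx=-4,dy=+1->D; (1,8):dx=-7,dy=+4->D; (2,3):dx=+1,dy=+4->C
  (2,4):dx=-2,dy=-2->C; (2,5):dx=-9,dy=-4->C; (2,6):dx=-3,dy=+3->D; (2,7):dx=-5,dy=-8->C
  (2,8):dx=-8,dy=-5->C; (3,4):dx=-3,dy=-6->C; (3,5):dx=-10,dy=-8->C; (3,6):dx=-4,dy=-1->C
  (3,7):dx=-6,dy=-12->C; (3,8):dx=-9,dy=-9->C; (4,5):dx=-7,dy=-2->C; (4,6):dx=-1,dy=+5->D
  (4,7):dx=-3,dy=-6->C; (4,8):dx=-6,dy=-3->C; (5,6):dx=+6,dy=+7->C; (5,7):dx=+4,dy=-4->D
  (5,8):dx=+1,dy=-1->D; (6,7):dx=-2,dy=-11->C; (6,8):dx=-5,dy=-8->C; (7,8):dx=-3,dy=+3->D
Step 2: C = 18, D = 10, total pairs = 28.
Step 3: tau = (C - D)/(n(n-1)/2) = (18 - 10)/28 = 0.285714.
Step 4: Exact two-sided p-value (enumerate n! = 40320 permutations of y under H0): p = 0.398760.
Step 5: alpha = 0.05. fail to reject H0.

tau_b = 0.2857 (C=18, D=10), p = 0.398760, fail to reject H0.


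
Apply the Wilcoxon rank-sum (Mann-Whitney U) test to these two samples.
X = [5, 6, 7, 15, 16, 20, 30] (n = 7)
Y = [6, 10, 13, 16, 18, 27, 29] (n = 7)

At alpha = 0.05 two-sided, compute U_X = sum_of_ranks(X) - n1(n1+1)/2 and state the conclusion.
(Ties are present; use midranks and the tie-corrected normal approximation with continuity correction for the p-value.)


Step 1: Combine and sort all 14 observations; assign midranks.
sorted (value, group): (5,X), (6,X), (6,Y), (7,X), (10,Y), (13,Y), (15,X), (16,X), (16,Y), (18,Y), (20,X), (27,Y), (29,Y), (30,X)
ranks: 5->1, 6->2.5, 6->2.5, 7->4, 10->5, 13->6, 15->7, 16->8.5, 16->8.5, 18->10, 20->11, 27->12, 29->13, 30->14
Step 2: Rank sum for X: R1 = 1 + 2.5 + 4 + 7 + 8.5 + 11 + 14 = 48.
Step 3: U_X = R1 - n1(n1+1)/2 = 48 - 7*8/2 = 48 - 28 = 20.
       U_Y = n1*n2 - U_X = 49 - 20 = 29.
Step 4: Ties are present, so use the tie-corrected normal approximation (with continuity correction) for the p-value.
Step 5: p-value = 0.608491; compare to alpha = 0.05. fail to reject H0.

U_X = 20, p = 0.608491, fail to reject H0 at alpha = 0.05.


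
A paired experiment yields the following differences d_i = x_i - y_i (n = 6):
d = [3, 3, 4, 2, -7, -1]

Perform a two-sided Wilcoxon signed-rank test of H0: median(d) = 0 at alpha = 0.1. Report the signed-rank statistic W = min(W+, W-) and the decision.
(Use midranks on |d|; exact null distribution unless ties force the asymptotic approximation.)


Step 1: Drop any zero differences (none here) and take |d_i|.
|d| = [3, 3, 4, 2, 7, 1]
Step 2: Midrank |d_i| (ties get averaged ranks).
ranks: |3|->3.5, |3|->3.5, |4|->5, |2|->2, |7|->6, |1|->1
Step 3: Attach original signs; sum ranks with positive sign and with negative sign.
W+ = 3.5 + 3.5 + 5 + 2 = 14
W- = 6 + 1 = 7
(Check: W+ + W- = 21 should equal n(n+1)/2 = 21.)
Step 4: Test statistic W = min(W+, W-) = 7.
Step 5: Ties in |d|, so use the tie-corrected normal approximation.
        E[W] = n(n+1)/4 = 6*7/4 = 10.5.
        Tie groups: |d|=3 (t=2); sum(t^3 - t) = 6.
        Var[W] = n(n+1)(2n+1)/24 - sum(t^3-t)/48 = 546/24 - 6/48 = 22.625.
        z = (W - E[W]) / sqrt(Var[W]) = (7 - 10.5) / 4.7566 = -0.7358.
        Two-sided p = 2*Phi(z) = 0.461838.
Step 6: alpha = 0.1. fail to reject H0.

W+ = 14, W- = 7, W = min = 7, p = 0.461838, fail to reject H0.


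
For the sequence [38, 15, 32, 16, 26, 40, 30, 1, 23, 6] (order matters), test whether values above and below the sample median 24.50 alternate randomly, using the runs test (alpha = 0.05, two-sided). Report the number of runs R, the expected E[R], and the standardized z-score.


Step 1: Compute median = 24.50; label A = above, B = below.
Labels in order: ABABAAABBB  (n_A = 5, n_B = 5)
Step 2: Count runs R = 6.
Step 3: Under H0 (random ordering), E[R] = 2*n_A*n_B/(n_A+n_B) + 1 = 2*5*5/10 + 1 = 6.0000.
        Var[R] = 2*n_A*n_B*(2*n_A*n_B - n_A - n_B) / ((n_A+n_B)^2 * (n_A+n_B-1)) = 2000/900 = 2.2222.
        SD[R] = 1.4907.
Step 4: R = E[R], so z = 0 with no continuity correction.
Step 5: Two-sided p-value via normal approximation = 2*(1 - Phi(|z|)) = 1.000000.
Step 6: alpha = 0.05. fail to reject H0.

R = 6, z = 0.0000, p = 1.000000, fail to reject H0.


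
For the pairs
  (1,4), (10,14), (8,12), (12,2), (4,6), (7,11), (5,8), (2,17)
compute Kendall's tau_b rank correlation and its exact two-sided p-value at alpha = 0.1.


Step 1: Enumerate the 28 unordered pairs (i,j) with i<j and classify each by sign(x_j-x_i) * sign(y_j-y_i).
  (1,2):dx=+9,dy=+10->C; (1,3):dx=+7,dy=+8->C; (1,4):dx=+11,dy=-2->D; (1,5):dx=+3,dy=+2->C
  (1,6):dx=+6,dy=+7->C; (1,7):dx=+4,dy=+4->C; (1,8):dx=+1,dy=+13->C; (2,3):dx=-2,dy=-2->C
  (2,4):dx=+2,dy=-12->D; (2,5):dx=-6,dy=-8->C; (2,6):dx=-3,dy=-3->C; (2,7):dx=-5,dy=-6->C
  (2,8):dx=-8,dy=+3->D; (3,4):dx=+4,dy=-10->D; (3,5):dx=-4,dy=-6->C; (3,6):dx=-1,dy=-1->C
  (3,7):dx=-3,dy=-4->C; (3,8):dx=-6,dy=+5->D; (4,5):dx=-8,dy=+4->D; (4,6):dx=-5,dy=+9->D
  (4,7):dx=-7,dy=+6->D; (4,8):dx=-10,dy=+15->D; (5,6):dx=+3,dy=+5->C; (5,7):dx=+1,dy=+2->C
  (5,8):dx=-2,dy=+11->D; (6,7):dx=-2,dy=-3->C; (6,8):dx=-5,dy=+6->D; (7,8):dx=-3,dy=+9->D
Step 2: C = 16, D = 12, total pairs = 28.
Step 3: tau = (C - D)/(n(n-1)/2) = (16 - 12)/28 = 0.142857.
Step 4: Exact two-sided p-value (enumerate n! = 40320 permutations of y under H0): p = 0.719544.
Step 5: alpha = 0.1. fail to reject H0.

tau_b = 0.1429 (C=16, D=12), p = 0.719544, fail to reject H0.


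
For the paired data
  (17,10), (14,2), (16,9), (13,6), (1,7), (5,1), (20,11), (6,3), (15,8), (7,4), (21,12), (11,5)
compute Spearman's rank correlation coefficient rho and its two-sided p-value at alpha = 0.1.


Step 1: Rank x and y separately (midranks; no ties here).
rank(x): 17->10, 14->7, 16->9, 13->6, 1->1, 5->2, 20->11, 6->3, 15->8, 7->4, 21->12, 11->5
rank(y): 10->10, 2->2, 9->9, 6->6, 7->7, 1->1, 11->11, 3->3, 8->8, 4->4, 12->12, 5->5
Step 2: d_i = R_x(i) - R_y(i); compute d_i^2.
  (10-10)^2=0, (7-2)^2=25, (9-9)^2=0, (6-6)^2=0, (1-7)^2=36, (2-1)^2=1, (11-11)^2=0, (3-3)^2=0, (8-8)^2=0, (4-4)^2=0, (12-12)^2=0, (5-5)^2=0
sum(d^2) = 62.
Step 3: rho = 1 - 6*62 / (12*(12^2 - 1)) = 1 - 372/1716 = 0.783217.
Step 4: Under H0, t = rho * sqrt((n-2)/(1-rho^2)) = 3.9835 ~ t(10).
Step 5: Two-sided p-value from the t-distribution with 10 df = 0.002586.
Step 6: alpha = 0.1. reject H0.

rho = 0.7832, p = 0.002586, reject H0 at alpha = 0.1.


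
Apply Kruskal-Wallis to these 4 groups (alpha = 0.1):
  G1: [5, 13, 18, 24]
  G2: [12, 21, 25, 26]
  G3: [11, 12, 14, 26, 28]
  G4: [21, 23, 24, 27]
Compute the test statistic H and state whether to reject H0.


Step 1: Combine all N = 17 observations and assign midranks.
sorted (value, group, rank): (5,G1,1), (11,G3,2), (12,G2,3.5), (12,G3,3.5), (13,G1,5), (14,G3,6), (18,G1,7), (21,G2,8.5), (21,G4,8.5), (23,G4,10), (24,G1,11.5), (24,G4,11.5), (25,G2,13), (26,G2,14.5), (26,G3,14.5), (27,G4,16), (28,G3,17)
Step 2: Sum ranks within each group.
R_1 = 24.5 (n_1 = 4)
R_2 = 39.5 (n_2 = 4)
R_3 = 43 (n_3 = 5)
R_4 = 46 (n_4 = 4)
Step 3: H = 12/(N(N+1)) * sum(R_i^2/n_i) - 3(N+1)
     = 12/(17*18) * (24.5^2/4 + 39.5^2/4 + 43^2/5 + 46^2/4) - 3*18
     = 0.039216 * 1438.92 - 54
     = 2.428431.
Step 4: Ties present; correction factor C = 1 - 24/(17^3 - 17) = 0.995098. Corrected H = 2.428431 / 0.995098 = 2.440394.
Step 5: Under H0, H ~ chi^2(3); p-value = 0.486160.
Step 6: alpha = 0.1. fail to reject H0.

H = 2.4404, df = 3, p = 0.486160, fail to reject H0.


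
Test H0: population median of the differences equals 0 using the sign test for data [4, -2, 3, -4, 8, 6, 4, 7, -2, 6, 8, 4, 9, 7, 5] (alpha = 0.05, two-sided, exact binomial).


Step 1: Discard zero differences. Original n = 15; n_eff = number of nonzero differences = 15.
Nonzero differences (with sign): +4, -2, +3, -4, +8, +6, +4, +7, -2, +6, +8, +4, +9, +7, +5
Step 2: Count signs: positive = 12, negative = 3.
Step 3: Under H0: P(positive) = 0.5, so the number of positives S ~ Bin(15, 0.5).
Step 4: Two-sided exact p-value = sum of Bin(15,0.5) probabilities at or below the observed probability = 0.035156.
Step 5: alpha = 0.05. reject H0.

n_eff = 15, pos = 12, neg = 3, p = 0.035156, reject H0.


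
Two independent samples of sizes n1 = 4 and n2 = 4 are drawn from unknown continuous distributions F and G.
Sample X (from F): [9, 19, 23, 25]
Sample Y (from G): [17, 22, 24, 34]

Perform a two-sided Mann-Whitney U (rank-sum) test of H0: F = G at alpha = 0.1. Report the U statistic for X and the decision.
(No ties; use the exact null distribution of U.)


Step 1: Combine and sort all 8 observations; assign midranks.
sorted (value, group): (9,X), (17,Y), (19,X), (22,Y), (23,X), (24,Y), (25,X), (34,Y)
ranks: 9->1, 17->2, 19->3, 22->4, 23->5, 24->6, 25->7, 34->8
Step 2: Rank sum for X: R1 = 1 + 3 + 5 + 7 = 16.
Step 3: U_X = R1 - n1(n1+1)/2 = 16 - 4*5/2 = 16 - 10 = 6.
       U_Y = n1*n2 - U_X = 16 - 6 = 10.
Step 4: No ties, so the exact null distribution of U (based on enumerating the C(8,4) = 70 equally likely rank assignments) gives the two-sided p-value.
Step 5: p-value = 0.685714; compare to alpha = 0.1. fail to reject H0.

U_X = 6, p = 0.685714, fail to reject H0 at alpha = 0.1.


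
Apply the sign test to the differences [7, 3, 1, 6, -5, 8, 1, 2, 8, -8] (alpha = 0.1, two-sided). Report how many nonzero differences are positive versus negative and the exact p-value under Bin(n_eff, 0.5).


Step 1: Discard zero differences. Original n = 10; n_eff = number of nonzero differences = 10.
Nonzero differences (with sign): +7, +3, +1, +6, -5, +8, +1, +2, +8, -8
Step 2: Count signs: positive = 8, negative = 2.
Step 3: Under H0: P(positive) = 0.5, so the number of positives S ~ Bin(10, 0.5).
Step 4: Two-sided exact p-value = sum of Bin(10,0.5) probabilities at or below the observed probability = 0.109375.
Step 5: alpha = 0.1. fail to reject H0.

n_eff = 10, pos = 8, neg = 2, p = 0.109375, fail to reject H0.


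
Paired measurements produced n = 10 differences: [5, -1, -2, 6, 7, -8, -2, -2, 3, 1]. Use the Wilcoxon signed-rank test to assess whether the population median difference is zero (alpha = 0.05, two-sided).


Step 1: Drop any zero differences (none here) and take |d_i|.
|d| = [5, 1, 2, 6, 7, 8, 2, 2, 3, 1]
Step 2: Midrank |d_i| (ties get averaged ranks).
ranks: |5|->7, |1|->1.5, |2|->4, |6|->8, |7|->9, |8|->10, |2|->4, |2|->4, |3|->6, |1|->1.5
Step 3: Attach original signs; sum ranks with positive sign and with negative sign.
W+ = 7 + 8 + 9 + 6 + 1.5 = 31.5
W- = 1.5 + 4 + 10 + 4 + 4 = 23.5
(Check: W+ + W- = 55 should equal n(n+1)/2 = 55.)
Step 4: Test statistic W = min(W+, W-) = 23.5.
Step 5: Ties in |d|, so use the tie-corrected normal approximation.
        E[W] = n(n+1)/4 = 10*11/4 = 27.5.
        Tie groups: |d|=1 (t=2), |d|=2 (t=3); sum(t^3 - t) = 30.
        Var[W] = n(n+1)(2n+1)/24 - sum(t^3-t)/48 = 2310/24 - 30/48 = 95.625.
        z = (W - E[W]) / sqrt(Var[W]) = (23.5 - 27.5) / 9.7788 = -0.4090.
        Two-sided p = 2*Phi(z) = 0.682504.
Step 6: alpha = 0.05. fail to reject H0.

W+ = 31.5, W- = 23.5, W = min = 23.5, p = 0.682504, fail to reject H0.


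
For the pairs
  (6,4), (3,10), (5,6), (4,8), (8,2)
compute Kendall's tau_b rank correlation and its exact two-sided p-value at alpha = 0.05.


Step 1: Enumerate the 10 unordered pairs (i,j) with i<j and classify each by sign(x_j-x_i) * sign(y_j-y_i).
  (1,2):dx=-3,dy=+6->D; (1,3):dx=-1,dy=+2->D; (1,4):dx=-2,dy=+4->D; (1,5):dx=+2,dy=-2->D
  (2,3):dx=+2,dy=-4->D; (2,4):dx=+1,dy=-2->D; (2,5):dx=+5,dy=-8->D; (3,4):dx=-1,dy=+2->D
  (3,5):dx=+3,dy=-4->D; (4,5):dx=+4,dy=-6->D
Step 2: C = 0, D = 10, total pairs = 10.
Step 3: tau = (C - D)/(n(n-1)/2) = (0 - 10)/10 = -1.000000.
Step 4: Exact two-sided p-value (enumerate n! = 120 permutations of y under H0): p = 0.016667.
Step 5: alpha = 0.05. reject H0.

tau_b = -1.0000 (C=0, D=10), p = 0.016667, reject H0.


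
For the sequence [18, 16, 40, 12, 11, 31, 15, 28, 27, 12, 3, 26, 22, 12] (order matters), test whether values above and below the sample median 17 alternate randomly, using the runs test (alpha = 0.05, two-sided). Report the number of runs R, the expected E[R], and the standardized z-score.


Step 1: Compute median = 17; label A = above, B = below.
Labels in order: ABABBABAABBAAB  (n_A = 7, n_B = 7)
Step 2: Count runs R = 10.
Step 3: Under H0 (random ordering), E[R] = 2*n_A*n_B/(n_A+n_B) + 1 = 2*7*7/14 + 1 = 8.0000.
        Var[R] = 2*n_A*n_B*(2*n_A*n_B - n_A - n_B) / ((n_A+n_B)^2 * (n_A+n_B-1)) = 8232/2548 = 3.2308.
        SD[R] = 1.7974.
Step 4: Continuity-corrected z = (R - 0.5 - E[R]) / SD[R] = (10 - 0.5 - 8.0000) / 1.7974 = 0.8345.
Step 5: Two-sided p-value via normal approximation = 2*(1 - Phi(|z|)) = 0.403986.
Step 6: alpha = 0.05. fail to reject H0.

R = 10, z = 0.8345, p = 0.403986, fail to reject H0.


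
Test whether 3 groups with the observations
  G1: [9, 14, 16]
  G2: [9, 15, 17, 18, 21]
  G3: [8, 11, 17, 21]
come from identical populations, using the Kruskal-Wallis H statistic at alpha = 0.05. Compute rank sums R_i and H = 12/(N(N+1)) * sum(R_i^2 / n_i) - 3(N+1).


Step 1: Combine all N = 12 observations and assign midranks.
sorted (value, group, rank): (8,G3,1), (9,G1,2.5), (9,G2,2.5), (11,G3,4), (14,G1,5), (15,G2,6), (16,G1,7), (17,G2,8.5), (17,G3,8.5), (18,G2,10), (21,G2,11.5), (21,G3,11.5)
Step 2: Sum ranks within each group.
R_1 = 14.5 (n_1 = 3)
R_2 = 38.5 (n_2 = 5)
R_3 = 25 (n_3 = 4)
Step 3: H = 12/(N(N+1)) * sum(R_i^2/n_i) - 3(N+1)
     = 12/(12*13) * (14.5^2/3 + 38.5^2/5 + 25^2/4) - 3*13
     = 0.076923 * 522.783 - 39
     = 1.214103.
Step 4: Ties present; correction factor C = 1 - 18/(12^3 - 12) = 0.989510. Corrected H = 1.214103 / 0.989510 = 1.226973.
Step 5: Under H0, H ~ chi^2(2); p-value = 0.541460.
Step 6: alpha = 0.05. fail to reject H0.

H = 1.2270, df = 2, p = 0.541460, fail to reject H0.


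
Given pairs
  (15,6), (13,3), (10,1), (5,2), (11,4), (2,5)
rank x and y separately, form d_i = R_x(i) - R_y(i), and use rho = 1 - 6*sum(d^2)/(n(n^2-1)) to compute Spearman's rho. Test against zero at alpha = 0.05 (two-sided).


Step 1: Rank x and y separately (midranks; no ties here).
rank(x): 15->6, 13->5, 10->3, 5->2, 11->4, 2->1
rank(y): 6->6, 3->3, 1->1, 2->2, 4->4, 5->5
Step 2: d_i = R_x(i) - R_y(i); compute d_i^2.
  (6-6)^2=0, (5-3)^2=4, (3-1)^2=4, (2-2)^2=0, (4-4)^2=0, (1-5)^2=16
sum(d^2) = 24.
Step 3: rho = 1 - 6*24 / (6*(6^2 - 1)) = 1 - 144/210 = 0.314286.
Step 4: Under H0, t = rho * sqrt((n-2)/(1-rho^2)) = 0.6621 ~ t(4).
Step 5: Two-sided p-value from the t-distribution with 4 df = 0.544093.
Step 6: alpha = 0.05. fail to reject H0.

rho = 0.3143, p = 0.544093, fail to reject H0 at alpha = 0.05.


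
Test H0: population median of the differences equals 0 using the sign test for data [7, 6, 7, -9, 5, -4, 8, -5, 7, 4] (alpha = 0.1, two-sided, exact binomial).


Step 1: Discard zero differences. Original n = 10; n_eff = number of nonzero differences = 10.
Nonzero differences (with sign): +7, +6, +7, -9, +5, -4, +8, -5, +7, +4
Step 2: Count signs: positive = 7, negative = 3.
Step 3: Under H0: P(positive) = 0.5, so the number of positives S ~ Bin(10, 0.5).
Step 4: Two-sided exact p-value = sum of Bin(10,0.5) probabilities at or below the observed probability = 0.343750.
Step 5: alpha = 0.1. fail to reject H0.

n_eff = 10, pos = 7, neg = 3, p = 0.343750, fail to reject H0.


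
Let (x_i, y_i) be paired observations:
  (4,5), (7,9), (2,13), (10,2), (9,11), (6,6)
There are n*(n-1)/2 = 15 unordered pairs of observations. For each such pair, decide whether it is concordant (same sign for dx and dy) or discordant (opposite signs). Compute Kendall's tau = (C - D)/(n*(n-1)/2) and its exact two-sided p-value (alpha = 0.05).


Step 1: Enumerate the 15 unordered pairs (i,j) with i<j and classify each by sign(x_j-x_i) * sign(y_j-y_i).
  (1,2):dx=+3,dy=+4->C; (1,3):dx=-2,dy=+8->D; (1,4):dx=+6,dy=-3->D; (1,5):dx=+5,dy=+6->C
  (1,6):dx=+2,dy=+1->C; (2,3):dx=-5,dy=+4->D; (2,4):dx=+3,dy=-7->D; (2,5):dx=+2,dy=+2->C
  (2,6):dx=-1,dy=-3->C; (3,4):dx=+8,dy=-11->D; (3,5):dx=+7,dy=-2->D; (3,6):dx=+4,dy=-7->D
  (4,5):dx=-1,dy=+9->D; (4,6):dx=-4,dy=+4->D; (5,6):dx=-3,dy=-5->C
Step 2: C = 6, D = 9, total pairs = 15.
Step 3: tau = (C - D)/(n(n-1)/2) = (6 - 9)/15 = -0.200000.
Step 4: Exact two-sided p-value (enumerate n! = 720 permutations of y under H0): p = 0.719444.
Step 5: alpha = 0.05. fail to reject H0.

tau_b = -0.2000 (C=6, D=9), p = 0.719444, fail to reject H0.


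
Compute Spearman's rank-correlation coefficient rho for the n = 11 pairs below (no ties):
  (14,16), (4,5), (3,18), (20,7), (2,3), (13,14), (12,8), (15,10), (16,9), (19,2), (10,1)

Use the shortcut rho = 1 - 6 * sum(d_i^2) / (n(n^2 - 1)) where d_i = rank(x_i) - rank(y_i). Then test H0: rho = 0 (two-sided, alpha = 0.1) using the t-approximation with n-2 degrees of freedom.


Step 1: Rank x and y separately (midranks; no ties here).
rank(x): 14->7, 4->3, 3->2, 20->11, 2->1, 13->6, 12->5, 15->8, 16->9, 19->10, 10->4
rank(y): 16->10, 5->4, 18->11, 7->5, 3->3, 14->9, 8->6, 10->8, 9->7, 2->2, 1->1
Step 2: d_i = R_x(i) - R_y(i); compute d_i^2.
  (7-10)^2=9, (3-4)^2=1, (2-11)^2=81, (11-5)^2=36, (1-3)^2=4, (6-9)^2=9, (5-6)^2=1, (8-8)^2=0, (9-7)^2=4, (10-2)^2=64, (4-1)^2=9
sum(d^2) = 218.
Step 3: rho = 1 - 6*218 / (11*(11^2 - 1)) = 1 - 1308/1320 = 0.009091.
Step 4: Under H0, t = rho * sqrt((n-2)/(1-rho^2)) = 0.0273 ~ t(9).
Step 5: Two-sided p-value from the t-distribution with 9 df = 0.978837.
Step 6: alpha = 0.1. fail to reject H0.

rho = 0.0091, p = 0.978837, fail to reject H0 at alpha = 0.1.


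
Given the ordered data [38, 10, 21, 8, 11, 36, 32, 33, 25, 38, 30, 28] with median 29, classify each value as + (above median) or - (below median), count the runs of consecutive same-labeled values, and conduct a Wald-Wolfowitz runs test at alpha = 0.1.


Step 1: Compute median = 29; label A = above, B = below.
Labels in order: ABBBBAAABAAB  (n_A = 6, n_B = 6)
Step 2: Count runs R = 6.
Step 3: Under H0 (random ordering), E[R] = 2*n_A*n_B/(n_A+n_B) + 1 = 2*6*6/12 + 1 = 7.0000.
        Var[R] = 2*n_A*n_B*(2*n_A*n_B - n_A - n_B) / ((n_A+n_B)^2 * (n_A+n_B-1)) = 4320/1584 = 2.7273.
        SD[R] = 1.6514.
Step 4: Continuity-corrected z = (R + 0.5 - E[R]) / SD[R] = (6 + 0.5 - 7.0000) / 1.6514 = -0.3028.
Step 5: Two-sided p-value via normal approximation = 2*(1 - Phi(|z|)) = 0.762069.
Step 6: alpha = 0.1. fail to reject H0.

R = 6, z = -0.3028, p = 0.762069, fail to reject H0.


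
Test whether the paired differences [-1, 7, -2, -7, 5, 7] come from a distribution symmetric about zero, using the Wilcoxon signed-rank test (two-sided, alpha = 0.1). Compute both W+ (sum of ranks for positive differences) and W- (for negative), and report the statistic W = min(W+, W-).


Step 1: Drop any zero differences (none here) and take |d_i|.
|d| = [1, 7, 2, 7, 5, 7]
Step 2: Midrank |d_i| (ties get averaged ranks).
ranks: |1|->1, |7|->5, |2|->2, |7|->5, |5|->3, |7|->5
Step 3: Attach original signs; sum ranks with positive sign and with negative sign.
W+ = 5 + 3 + 5 = 13
W- = 1 + 2 + 5 = 8
(Check: W+ + W- = 21 should equal n(n+1)/2 = 21.)
Step 4: Test statistic W = min(W+, W-) = 8.
Step 5: Ties in |d|, so use the tie-corrected normal approximation.
        E[W] = n(n+1)/4 = 6*7/4 = 10.5.
        Tie groups: |d|=7 (t=3); sum(t^3 - t) = 24.
        Var[W] = n(n+1)(2n+1)/24 - sum(t^3-t)/48 = 546/24 - 24/48 = 22.25.
        z = (W - E[W]) / sqrt(Var[W]) = (8 - 10.5) / 4.7170 = -0.5300.
        Two-sided p = 2*Phi(z) = 0.596113.
Step 6: alpha = 0.1. fail to reject H0.

W+ = 13, W- = 8, W = min = 8, p = 0.596113, fail to reject H0.


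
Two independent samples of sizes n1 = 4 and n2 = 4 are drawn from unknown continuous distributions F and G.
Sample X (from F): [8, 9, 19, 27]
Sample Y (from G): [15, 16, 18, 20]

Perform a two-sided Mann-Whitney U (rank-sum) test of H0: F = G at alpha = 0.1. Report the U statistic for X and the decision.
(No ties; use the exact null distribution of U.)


Step 1: Combine and sort all 8 observations; assign midranks.
sorted (value, group): (8,X), (9,X), (15,Y), (16,Y), (18,Y), (19,X), (20,Y), (27,X)
ranks: 8->1, 9->2, 15->3, 16->4, 18->5, 19->6, 20->7, 27->8
Step 2: Rank sum for X: R1 = 1 + 2 + 6 + 8 = 17.
Step 3: U_X = R1 - n1(n1+1)/2 = 17 - 4*5/2 = 17 - 10 = 7.
       U_Y = n1*n2 - U_X = 16 - 7 = 9.
Step 4: No ties, so the exact null distribution of U (based on enumerating the C(8,4) = 70 equally likely rank assignments) gives the two-sided p-value.
Step 5: p-value = 0.885714; compare to alpha = 0.1. fail to reject H0.

U_X = 7, p = 0.885714, fail to reject H0 at alpha = 0.1.
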